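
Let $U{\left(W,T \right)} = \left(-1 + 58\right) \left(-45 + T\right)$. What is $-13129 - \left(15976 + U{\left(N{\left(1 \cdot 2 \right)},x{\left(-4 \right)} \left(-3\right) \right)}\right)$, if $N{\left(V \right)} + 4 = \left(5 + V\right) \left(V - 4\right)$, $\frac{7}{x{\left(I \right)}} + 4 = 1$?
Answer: $-26939$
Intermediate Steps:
$x{\left(I \right)} = - \frac{7}{3}$ ($x{\left(I \right)} = \frac{7}{-4 + 1} = \frac{7}{-3} = 7 \left(- \frac{1}{3}\right) = - \frac{7}{3}$)
$N{\left(V \right)} = -4 + \left(-4 + V\right) \left(5 + V\right)$ ($N{\left(V \right)} = -4 + \left(5 + V\right) \left(V - 4\right) = -4 + \left(5 + V\right) \left(-4 + V\right) = -4 + \left(-4 + V\right) \left(5 + V\right)$)
$U{\left(W,T \right)} = -2565 + 57 T$ ($U{\left(W,T \right)} = 57 \left(-45 + T\right) = -2565 + 57 T$)
$-13129 - \left(15976 + U{\left(N{\left(1 \cdot 2 \right)},x{\left(-4 \right)} \left(-3\right) \right)}\right) = -13129 - \left(13411 + 57 \left(- \frac{7}{3}\right) \left(-3\right)\right) = -13129 - \left(13411 + 399\right) = -13129 - 13810 = -26939$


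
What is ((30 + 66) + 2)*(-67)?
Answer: -6566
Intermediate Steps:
((30 + 66) + 2)*(-67) = (96 + 2)*(-67) = 98*(-67) = -6566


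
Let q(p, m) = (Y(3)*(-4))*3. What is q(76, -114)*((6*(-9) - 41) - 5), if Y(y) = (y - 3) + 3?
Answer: 3600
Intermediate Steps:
Y(y) = y (Y(y) = (-3 + y) + 3 = y)
q(p, m) = -36 (q(p, m) = (3*(-4))*3 = -12*3 = -36)
q(76, -114)*((6*(-9) - 41) - 5) = -36*((6*(-9) - 41) - 5) = -36*((-54 - 41) - 5) = -36*(-95 - 5) = -36*(-100) = 3600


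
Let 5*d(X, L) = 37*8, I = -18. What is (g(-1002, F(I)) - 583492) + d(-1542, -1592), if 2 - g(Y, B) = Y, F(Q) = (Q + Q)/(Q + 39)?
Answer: -2912144/5 ≈ -5.8243e+5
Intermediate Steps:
d(X, L) = 296/5 (d(X, L) = (37*8)/5 = (⅕)*296 = 296/5)
F(Q) = 2*Q/(39 + Q) (F(Q) = (2*Q)/(39 + Q) = 2*Q/(39 + Q))
g(Y, B) = 2 - Y
(g(-1002, F(I)) - 583492) + d(-1542, -1592) = ((2 - 1*(-1002)) - 583492) + 296/5 = ((2 + 1002) - 583492) + 296/5 = (1004 - 583492) + 296/5 = -582488 + 296/5 = -2912144/5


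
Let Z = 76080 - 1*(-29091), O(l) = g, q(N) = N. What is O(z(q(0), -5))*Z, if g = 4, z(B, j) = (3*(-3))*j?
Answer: 420684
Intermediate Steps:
z(B, j) = -9*j
O(l) = 4
Z = 105171 (Z = 76080 + 29091 = 105171)
O(z(q(0), -5))*Z = 4*105171 = 420684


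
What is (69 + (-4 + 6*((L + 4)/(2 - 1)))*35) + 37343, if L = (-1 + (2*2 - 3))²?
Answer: 38112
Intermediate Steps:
L = 0 (L = (-1 + (4 - 3))² = (-1 + 1)² = 0² = 0)
(69 + (-4 + 6*((L + 4)/(2 - 1)))*35) + 37343 = (69 + (-4 + 6*((0 + 4)/(2 - 1)))*35) + 37343 = (69 + (-4 + 6*(4/1))*35) + 37343 = (69 + (-4 + 6*(4*1))*35) + 37343 = (69 + (-4 + 6*4)*35) + 37343 = (69 + (-4 + 24)*35) + 37343 = (69 + 20*35) + 37343 = (69 + 700) + 37343 = 769 + 37343 = 38112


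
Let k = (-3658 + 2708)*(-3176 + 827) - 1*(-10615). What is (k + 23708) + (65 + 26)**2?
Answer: 2274154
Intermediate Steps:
k = 2242165 (k = -950*(-2349) + 10615 = 2231550 + 10615 = 2242165)
(k + 23708) + (65 + 26)**2 = (2242165 + 23708) + (65 + 26)**2 = 2265873 + 91**2 = 2265873 + 8281 = 2274154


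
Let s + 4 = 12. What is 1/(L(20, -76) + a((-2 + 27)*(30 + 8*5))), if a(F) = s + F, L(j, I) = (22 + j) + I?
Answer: 1/1724 ≈ 0.00058005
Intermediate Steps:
s = 8 (s = -4 + 12 = 8)
L(j, I) = 22 + I + j
a(F) = 8 + F
1/(L(20, -76) + a((-2 + 27)*(30 + 8*5))) = 1/((22 - 76 + 20) + (8 + (-2 + 27)*(30 + 8*5))) = 1/(-34 + (8 + 25*(30 + 40))) = 1/(-34 + (8 + 25*70)) = 1/(-34 + (8 + 1750)) = 1/(-34 + 1758) = 1/1724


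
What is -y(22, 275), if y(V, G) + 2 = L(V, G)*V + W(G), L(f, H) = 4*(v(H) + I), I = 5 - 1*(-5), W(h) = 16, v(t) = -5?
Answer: -454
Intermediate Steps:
I = 10 (I = 5 + 5 = 10)
L(f, H) = 20 (L(f, H) = 4*(-5 + 10) = 4*5 = 20)
y(V, G) = 14 + 20*V (y(V, G) = -2 + (20*V + 16) = -2 + (16 + 20*V) = 14 + 20*V)
-y(22, 275) = -(14 + 20*22) = -(14 + 440) = -1*454 = -454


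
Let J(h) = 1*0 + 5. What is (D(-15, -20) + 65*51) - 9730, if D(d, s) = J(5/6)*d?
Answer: -6490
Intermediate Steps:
J(h) = 5 (J(h) = 0 + 5 = 5)
D(d, s) = 5*d
(D(-15, -20) + 65*51) - 9730 = (5*(-15) + 65*51) - 9730 = (-75 + 3315) - 9730 = 3240 - 9730 = -6490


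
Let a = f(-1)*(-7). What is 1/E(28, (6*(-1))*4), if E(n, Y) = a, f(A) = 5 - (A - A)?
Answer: -1/35 ≈ -0.028571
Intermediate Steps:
f(A) = 5 (f(A) = 5 - 1*0 = 5 + 0 = 5)
a = -35 (a = 5*(-7) = -35)
E(n, Y) = -35
1/E(28, (6*(-1))*4) = 1/(-35) = -1/35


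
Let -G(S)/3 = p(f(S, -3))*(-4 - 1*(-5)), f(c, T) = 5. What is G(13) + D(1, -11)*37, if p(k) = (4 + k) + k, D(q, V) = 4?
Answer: 106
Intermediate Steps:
p(k) = 4 + 2*k
G(S) = -42 (G(S) = -3*(4 + 2*5)*(-4 - 1*(-5)) = -3*(4 + 10)*(-4 + 5) = -42)
G(13) + D(1, -11)*37 = -42 + 4*37 = -42 + 148 = 106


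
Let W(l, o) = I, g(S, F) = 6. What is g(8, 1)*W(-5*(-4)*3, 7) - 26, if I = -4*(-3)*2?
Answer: 118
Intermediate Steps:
I = 24 (I = 12*2 = 24)
W(l, o) = 24
g(8, 1)*W(-5*(-4)*3, 7) - 26 = 6*24 - 26 = 144 - 26 = 118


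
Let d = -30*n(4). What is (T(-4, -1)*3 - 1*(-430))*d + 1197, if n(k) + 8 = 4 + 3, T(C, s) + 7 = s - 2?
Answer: 13197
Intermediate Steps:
T(C, s) = -9 + s (T(C, s) = -7 + (s - 2) = -7 + (-2 + s) = -9 + s)
n(k) = -1 (n(k) = -8 + (4 + 3) = -8 + 7 = -1)
d = 30 (d = -30*(-1) = 30)
(T(-4, -1)*3 - 1*(-430))*d + 1197 = ((-9 - 1)*3 - 1*(-430))*30 + 1197 = (-10*3 + 430)*30 + 1197 = (-30 + 430)*30 + 1197 = 400*30 + 1197 = 12000 + 1197 = 13197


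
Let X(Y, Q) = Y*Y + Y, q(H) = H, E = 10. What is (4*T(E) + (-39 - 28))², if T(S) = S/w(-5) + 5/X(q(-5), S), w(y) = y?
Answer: 5476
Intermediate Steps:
X(Y, Q) = Y + Y² (X(Y, Q) = Y² + Y = Y + Y²)
T(S) = ¼ - S/5 (T(S) = S/(-5) + 5/((-5*(1 - 5))) = S*(-⅕) + 5/((-5*(-4))) = -S/5 + 5/20 = -S/5 + 5*(1/20) = -S/5 + ¼ = ¼ - S/5)
(4*T(E) + (-39 - 28))² = (4*(¼ - ⅕*10) + (-39 - 28))² = (4*(¼ - 2) - 67)² = (4*(-7/4) - 67)² = (-7 - 67)² = (-74)² = 5476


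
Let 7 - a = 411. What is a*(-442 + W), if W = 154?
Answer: 116352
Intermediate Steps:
a = -404 (a = 7 - 1*411 = 7 - 411 = -404)
a*(-442 + W) = -404*(-442 + 154) = -404*(-288) = 116352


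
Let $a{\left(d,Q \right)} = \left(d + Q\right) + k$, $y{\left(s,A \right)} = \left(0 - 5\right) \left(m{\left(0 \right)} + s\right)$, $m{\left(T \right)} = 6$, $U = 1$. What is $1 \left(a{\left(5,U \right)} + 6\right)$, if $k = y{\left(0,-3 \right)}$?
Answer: $-18$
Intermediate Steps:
$y{\left(s,A \right)} = -30 - 5 s$ ($y{\left(s,A \right)} = \left(0 - 5\right) \left(6 + s\right) = - 5 \left(6 + s\right) = -30 - 5 s$)
$k = -30$ ($k = -30 - 0 = -30 + 0 = -30$)
$a{\left(d,Q \right)} = -30 + Q + d$ ($a{\left(d,Q \right)} = \left(d + Q\right) - 30 = \left(Q + d\right) - 30 = -30 + Q + d$)
$1 \left(a{\left(5,U \right)} + 6\right) = 1 \left(\left(-30 + 1 + 5\right) + 6\right) = 1 \left(-24 + 6\right) = 1 \left(-18\right) = -18$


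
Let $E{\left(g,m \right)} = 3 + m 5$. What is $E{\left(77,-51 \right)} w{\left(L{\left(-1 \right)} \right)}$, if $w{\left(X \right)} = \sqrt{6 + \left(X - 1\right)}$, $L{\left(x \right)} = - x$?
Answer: $- 252 \sqrt{6} \approx -617.27$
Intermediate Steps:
$E{\left(g,m \right)} = 3 + 5 m$
$w{\left(X \right)} = \sqrt{5 + X}$ ($w{\left(X \right)} = \sqrt{6 + \left(-1 + X\right)} = \sqrt{5 + X}$)
$E{\left(77,-51 \right)} w{\left(L{\left(-1 \right)} \right)} = \left(3 + 5 \left(-51\right)\right) \sqrt{5 - -1} = \left(3 - 255\right) \sqrt{5 + 1} = - 252 \sqrt{6}$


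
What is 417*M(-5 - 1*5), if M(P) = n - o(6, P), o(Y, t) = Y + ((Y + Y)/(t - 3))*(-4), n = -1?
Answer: -57963/13 ≈ -4458.7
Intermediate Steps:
o(Y, t) = Y - 8*Y/(-3 + t) (o(Y, t) = Y + ((2*Y)/(-3 + t))*(-4) = Y + (2*Y/(-3 + t))*(-4) = Y - 8*Y/(-3 + t))
M(P) = -1 - 6*(-11 + P)/(-3 + P)
417*M(-5 - 1*5) = 417*((69 - 7*(-5 - 1*5))/(-3 + (-5 - 1*5))) = 417*((69 - 7*(-5 - 5))/(-3 + (-5 - 5))) = 417*((69 - 7*(-10))/(-3 - 10)) = 417*((69 + 70)/(-13)) = 417*(-1/13*139) = 417*(-139/13) = -57963/13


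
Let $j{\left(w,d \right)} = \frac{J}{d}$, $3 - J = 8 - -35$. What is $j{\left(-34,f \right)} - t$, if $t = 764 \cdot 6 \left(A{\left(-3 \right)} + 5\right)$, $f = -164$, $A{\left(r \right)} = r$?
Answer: $- \frac{375878}{41} \approx -9167.8$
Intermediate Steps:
$J = -40$ ($J = 3 - \left(8 - -35\right) = 3 - \left(8 + 35\right) = 3 - 43 = -40$)
$j{\left(w,d \right)} = - \frac{40}{d}$
$t = 9168$ ($t = 764 \cdot 6 \left(-3 + 5\right) = 764 \cdot 6 \cdot 2 = 764 \cdot 12 = 9168$)
$j{\left(-34,f \right)} - t = - \frac{40}{-164} - 9168 = \left(-40\right) \left(- \frac{1}{164}\right) - 9168 = \frac{10}{41} - 9168 = - \frac{375878}{41}$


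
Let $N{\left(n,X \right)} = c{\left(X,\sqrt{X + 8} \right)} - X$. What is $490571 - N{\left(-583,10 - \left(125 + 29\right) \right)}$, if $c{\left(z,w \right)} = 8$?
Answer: $490419$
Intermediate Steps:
$N{\left(n,X \right)} = 8 - X$
$490571 - N{\left(-583,10 - \left(125 + 29\right) \right)} = 490571 - \left(8 - \left(10 - \left(125 + 29\right)\right)\right) = 490571 - \left(8 - \left(10 - 154\right)\right) = 490571 - \left(8 - -144\right) = 490571 - \left(8 + 144\right) = 490571 - 152 = 490419$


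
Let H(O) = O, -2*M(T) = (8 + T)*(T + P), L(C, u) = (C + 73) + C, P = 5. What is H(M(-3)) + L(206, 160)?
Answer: 480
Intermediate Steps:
L(C, u) = 73 + 2*C (L(C, u) = (73 + C) + C = 73 + 2*C)
M(T) = -(5 + T)*(8 + T)/2 (M(T) = -(8 + T)*(T + 5)/2 = -(8 + T)*(5 + T)/2 = -(5 + T)*(8 + T)/2)
H(M(-3)) + L(206, 160) = (-20 - 13/2*(-3) - ½*(-3)²) + (73 + 2*206) = (-20 + 39/2 - ½*9) + (73 + 412) = (-20 + 39/2 - 9/2) + 485 = -5 + 485 = 480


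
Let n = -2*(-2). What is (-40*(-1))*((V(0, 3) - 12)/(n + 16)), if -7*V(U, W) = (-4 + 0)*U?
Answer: -24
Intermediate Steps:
V(U, W) = 4*U/7 (V(U, W) = -(-4 + 0)*U/7 = -(-4)*U/7 = 4*U/7)
n = 4
(-40*(-1))*((V(0, 3) - 12)/(n + 16)) = (-40*(-1))*(((4/7)*0 - 12)/(4 + 16)) = 40*((0 - 12)/20) = 40*(-12*1/20) = 40*(-⅗) = -24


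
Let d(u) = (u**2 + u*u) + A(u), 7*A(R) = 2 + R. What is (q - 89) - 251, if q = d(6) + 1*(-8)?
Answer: -1924/7 ≈ -274.86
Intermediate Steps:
A(R) = 2/7 + R/7 (A(R) = (2 + R)/7 = 2/7 + R/7)
d(u) = 2/7 + 2*u**2 + u/7 (d(u) = (u**2 + u*u) + (2/7 + u/7) = (u**2 + u**2) + (2/7 + u/7) = 2*u**2 + (2/7 + u/7) = 2/7 + 2*u**2 + u/7)
q = 456/7 (q = (2/7 + 2*6**2 + (1/7)*6) + 1*(-8) = (2/7 + 2*36 + 6/7) - 8 = (2/7 + 72 + 6/7) - 8 = 512/7 - 8 = 456/7 ≈ 65.143)
(q - 89) - 251 = (456/7 - 89) - 251 = -167/7 - 251 = -1924/7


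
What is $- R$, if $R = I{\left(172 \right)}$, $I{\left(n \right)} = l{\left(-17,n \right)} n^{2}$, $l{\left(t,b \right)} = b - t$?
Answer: $-5591376$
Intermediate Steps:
$I{\left(n \right)} = n^{2} \left(17 + n\right)$ ($I{\left(n \right)} = \left(n - -17\right) n^{2} = \left(n + 17\right) n^{2} = \left(17 + n\right) n^{2} = n^{2} \left(17 + n\right)$)
$R = 5591376$ ($R = 172^{2} \left(17 + 172\right) = 29584 \cdot 189 = 5591376$)
$- R = \left(-1\right) 5591376 = -5591376$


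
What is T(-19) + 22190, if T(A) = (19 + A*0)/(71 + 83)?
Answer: 3417279/154 ≈ 22190.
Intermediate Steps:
T(A) = 19/154 (T(A) = (19 + 0)/154 = 19*(1/154) = 19/154)
T(-19) + 22190 = 19/154 + 22190 = 3417279/154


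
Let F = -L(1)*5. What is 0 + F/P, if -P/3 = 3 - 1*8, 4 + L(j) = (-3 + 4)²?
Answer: 1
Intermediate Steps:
L(j) = -3 (L(j) = -4 + (-3 + 4)² = -4 + 1² = -4 + 1 = -3)
F = 15 (F = -1*(-3)*5 = 3*5 = 15)
P = 15 (P = -3*(3 - 1*8) = -3*(3 - 8) = -3*(-5) = 15)
0 + F/P = 0 + 15/15 = 0 + (1/15)*15 = 0 + 1 = 1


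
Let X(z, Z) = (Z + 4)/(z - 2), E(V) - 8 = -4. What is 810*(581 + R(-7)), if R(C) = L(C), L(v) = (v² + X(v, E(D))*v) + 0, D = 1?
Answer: 515340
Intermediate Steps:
E(V) = 4 (E(V) = 8 - 4 = 4)
X(z, Z) = (4 + Z)/(-2 + z)
L(v) = v² + 8*v/(-2 + v) (L(v) = (v² + ((4 + 4)/(-2 + v))*v) + 0 = (v² + (8/(-2 + v))*v) + 0 = (v² + 8*v/(-2 + v)) + 0 = v² + 8*v/(-2 + v))
R(C) = C*(8 + C*(-2 + C))/(-2 + C)
810*(581 + R(-7)) = 810*(581 - 7*(8 - 7*(-2 - 7))/(-2 - 7)) = 810*(581 - 7*(8 - 7*(-9))/(-9)) = 810*(581 - 7*(-⅑)*(8 + 63)) = 810*(581 - 7*(-⅑)*71) = 810*(581 + 497/9) = 810*(5726/9) = 515340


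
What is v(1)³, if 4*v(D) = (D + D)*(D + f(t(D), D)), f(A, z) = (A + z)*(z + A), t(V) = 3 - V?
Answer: 125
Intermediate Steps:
f(A, z) = (A + z)² (f(A, z) = (A + z)*(A + z) = (A + z)²)
v(D) = D*(9 + D)/2 (v(D) = ((D + D)*(D + ((3 - D) + D)²))/4 = ((2*D)*(D + 3²))/4 = ((2*D)*(D + 9))/4 = ((2*D)*(9 + D))/4 = (2*D*(9 + D))/4 = D*(9 + D)/2)
v(1)³ = ((½)*1*(9 + 1))³ = ((½)*1*10)³ = 5³ = 125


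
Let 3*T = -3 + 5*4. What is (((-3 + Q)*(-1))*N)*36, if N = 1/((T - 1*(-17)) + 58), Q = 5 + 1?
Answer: -162/121 ≈ -1.3388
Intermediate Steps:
T = 17/3 (T = (-3 + 5*4)/3 = (-3 + 20)/3 = (⅓)*17 = 17/3 ≈ 5.6667)
Q = 6
N = 3/242 (N = 1/((17/3 - 1*(-17)) + 58) = 1/((17/3 + 17) + 58) = 1/(68/3 + 58) = 1/(242/3) = 3/242 ≈ 0.012397)
(((-3 + Q)*(-1))*N)*36 = (((-3 + 6)*(-1))*(3/242))*36 = ((3*(-1))*(3/242))*36 = -3*3/242*36 = -9/242*36 = -162/121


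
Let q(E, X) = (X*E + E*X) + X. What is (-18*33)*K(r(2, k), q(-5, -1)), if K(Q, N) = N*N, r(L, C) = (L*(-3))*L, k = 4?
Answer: -48114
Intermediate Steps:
q(E, X) = X + 2*E*X (q(E, X) = (E*X + E*X) + X = 2*E*X + X = X + 2*E*X)
r(L, C) = -3*L**2 (r(L, C) = (-3*L)*L = -3*L**2)
K(Q, N) = N**2
(-18*33)*K(r(2, k), q(-5, -1)) = (-18*33)*(-(1 + 2*(-5)))**2 = -594*(1 - 10)**2 = -594*(-1*(-9))**2 = -594*9**2 = -594*81 = -48114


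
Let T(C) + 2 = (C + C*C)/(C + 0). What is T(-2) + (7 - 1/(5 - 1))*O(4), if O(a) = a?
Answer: 24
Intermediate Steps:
T(C) = -2 + (C + C**2)/C (T(C) = -2 + (C + C*C)/(C + 0) = -2 + (C + C**2)/C)
T(-2) + (7 - 1/(5 - 1))*O(4) = (-1 - 2) + (7 - 1/(5 - 1))*4 = -3 + (7 - 1/4)*4 = -3 + (27/4)*4 = -3 + 27 = 24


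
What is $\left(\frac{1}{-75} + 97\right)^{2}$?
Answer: $\frac{52911076}{5625} \approx 9406.4$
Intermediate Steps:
$\left(\frac{1}{-75} + 97\right)^{2} = \left(- \frac{1}{75} + 97\right)^{2} = \left(\frac{7274}{75}\right)^{2} = \frac{52911076}{5625}$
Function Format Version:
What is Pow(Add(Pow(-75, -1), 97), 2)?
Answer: Rational(52911076, 5625) ≈ 9406.4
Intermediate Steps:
Pow(Add(Pow(-75, -1), 97), 2) = Pow(Add(Rational(-1, 75), 97), 2) = Pow(Rational(7274, 75), 2) = Rational(52911076, 5625)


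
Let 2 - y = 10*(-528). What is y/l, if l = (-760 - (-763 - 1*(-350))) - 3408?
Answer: -5282/3755 ≈ -1.4067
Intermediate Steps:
l = -3755 (l = (-760 - (-763 + 350)) - 3408 = (-760 - 1*(-413)) - 3408 = (-760 + 413) - 3408 = -347 - 3408 = -3755)
y = 5282 (y = 2 - 10*(-528) = 2 - 1*(-5280) = 2 + 5280 = 5282)
y/l = 5282/(-3755) = 5282*(-1/3755) = -5282/3755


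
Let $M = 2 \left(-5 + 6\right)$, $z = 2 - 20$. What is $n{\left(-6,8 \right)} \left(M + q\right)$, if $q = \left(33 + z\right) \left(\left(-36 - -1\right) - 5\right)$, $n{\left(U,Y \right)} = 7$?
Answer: $-4186$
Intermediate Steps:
$z = -18$ ($z = 2 - 20 = -18$)
$M = 2$ ($M = 2 \cdot 1 = 2$)
$q = -600$ ($q = \left(33 - 18\right) \left(\left(-36 - -1\right) - 5\right) = 15 \left(\left(-36 + 1\right) - 5\right) = 15 \left(-35 - 5\right) = 15 \left(-40\right) = -600$)
$n{\left(-6,8 \right)} \left(M + q\right) = 7 \left(2 - 600\right) = 7 \left(-598\right) = -4186$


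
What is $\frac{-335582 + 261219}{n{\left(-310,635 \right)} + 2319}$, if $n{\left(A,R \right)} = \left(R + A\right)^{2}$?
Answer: $- \frac{74363}{107944} \approx -0.6889$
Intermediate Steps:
$n{\left(A,R \right)} = \left(A + R\right)^{2}$
$\frac{-335582 + 261219}{n{\left(-310,635 \right)} + 2319} = \frac{-335582 + 261219}{\left(-310 + 635\right)^{2} + 2319} = - \frac{74363}{325^{2} + 2319} = - \frac{74363}{105625 + 2319} = - \frac{74363}{107944}$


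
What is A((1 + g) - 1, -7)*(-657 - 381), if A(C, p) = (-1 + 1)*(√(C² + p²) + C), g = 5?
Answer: 0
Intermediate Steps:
A(C, p) = 0 (A(C, p) = 0*(C + √(C² + p²)) = 0)
A((1 + g) - 1, -7)*(-657 - 381) = 0*(-657 - 381) = 0*(-1038) = 0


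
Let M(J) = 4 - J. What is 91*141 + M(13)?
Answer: 12822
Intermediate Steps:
91*141 + M(13) = 91*141 + (4 - 1*13) = 12831 + (4 - 13) = 12831 - 9 = 12822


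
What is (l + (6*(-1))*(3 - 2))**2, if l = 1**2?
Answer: 25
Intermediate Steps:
l = 1
(l + (6*(-1))*(3 - 2))**2 = (1 + (6*(-1))*(3 - 2))**2 = (1 - 6*1)**2 = (1 - 6)**2 = (-5)**2 = 25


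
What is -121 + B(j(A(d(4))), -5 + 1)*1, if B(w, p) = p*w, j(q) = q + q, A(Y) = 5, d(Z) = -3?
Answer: -161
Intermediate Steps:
j(q) = 2*q
-121 + B(j(A(d(4))), -5 + 1)*1 = -121 + ((-5 + 1)*(2*5))*1 = -121 - 4*10*1 = -121 - 40*1 = -121 - 40 = -161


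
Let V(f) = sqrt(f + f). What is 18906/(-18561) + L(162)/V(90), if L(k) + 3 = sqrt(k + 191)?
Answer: -274/269 - sqrt(5)*(3 - sqrt(353))/30 ≈ 0.15820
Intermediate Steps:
V(f) = sqrt(2)*sqrt(f) (V(f) = sqrt(2*f) = sqrt(2)*sqrt(f))
L(k) = -3 + sqrt(191 + k) (L(k) = -3 + sqrt(k + 191) = -3 + sqrt(191 + k))
18906/(-18561) + L(162)/V(90) = 18906/(-18561) + (-3 + sqrt(191 + 162))/((sqrt(2)*sqrt(90))) = 18906*(-1/18561) + (-3 + sqrt(353))/((sqrt(2)*(3*sqrt(10)))) = -274/269 + (-3 + sqrt(353))/((6*sqrt(5))) = -274/269 + (-3 + sqrt(353))*(sqrt(5)/30) = -274/269 + sqrt(5)*(-3 + sqrt(353))/30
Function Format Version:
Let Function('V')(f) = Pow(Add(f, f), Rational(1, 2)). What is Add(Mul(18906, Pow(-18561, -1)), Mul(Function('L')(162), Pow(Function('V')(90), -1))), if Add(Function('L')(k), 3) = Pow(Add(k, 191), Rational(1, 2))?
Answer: Add(Rational(-274, 269), Mul(Rational(-1, 30), Pow(5, Rational(1, 2)), Add(3, Mul(-1, Pow(353, Rational(1, 2)))))) ≈ 0.15820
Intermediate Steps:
Function('V')(f) = Mul(Pow(2, Rational(1, 2)), Pow(f, Rational(1, 2))) (Function('V')(f) = Pow(Mul(2, f), Rational(1, 2)) = Mul(Pow(2, Rational(1, 2)), Pow(f, Rational(1, 2))))
Function('L')(k) = Add(-3, Pow(Add(191, k), Rational(1, 2))) (Function('L')(k) = Add(-3, Pow(Add(k, 191), Rational(1, 2))) = Add(-3, Pow(Add(191, k), Rational(1, 2))))
Add(Mul(18906, Pow(-18561, -1)), Mul(Function('L')(162), Pow(Function('V')(90), -1))) = Add(Mul(18906, Pow(-18561, -1)), Mul(Add(-3, Pow(Add(191, 162), Rational(1, 2))), Pow(Mul(Pow(2, Rational(1, 2)), Pow(90, Rational(1, 2))), -1))) = Add(Mul(18906, Rational(-1, 18561)), Mul(Add(-3, Pow(353, Rational(1, 2))), Pow(Mul(Pow(2, Rational(1, 2)), Mul(3, Pow(10, Rational(1, 2)))), -1))) = Add(Rational(-274, 269), Mul(Add(-3, Pow(353, Rational(1, 2))), Pow(Mul(6, Pow(5, Rational(1, 2))), -1))) = Add(Rational(-274, 269), Mul(Add(-3, Pow(353, Rational(1, 2))), Mul(Rational(1, 30), Pow(5, Rational(1, 2))))) = Add(Rational(-274, 269), Mul(Rational(1, 30), Pow(5, Rational(1, 2)), Add(-3, Pow(353, Rational(1, 2)))))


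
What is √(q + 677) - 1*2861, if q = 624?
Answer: -2861 + √1301 ≈ -2824.9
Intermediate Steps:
√(q + 677) - 1*2861 = √(624 + 677) - 1*2861 = √1301 - 2861 = -2861 + √1301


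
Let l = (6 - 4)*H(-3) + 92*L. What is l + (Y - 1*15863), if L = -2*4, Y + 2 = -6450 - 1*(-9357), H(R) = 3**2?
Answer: -13676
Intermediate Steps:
H(R) = 9
Y = 2905 (Y = -2 + (-6450 - 1*(-9357)) = -2 + (-6450 + 9357) = -2 + 2907 = 2905)
L = -8
l = -718 (l = (6 - 4)*9 + 92*(-8) = 2*9 - 736 = 18 - 736 = -718)
l + (Y - 1*15863) = -718 + (2905 - 1*15863) = -718 + (2905 - 15863) = -718 - 12958 = -13676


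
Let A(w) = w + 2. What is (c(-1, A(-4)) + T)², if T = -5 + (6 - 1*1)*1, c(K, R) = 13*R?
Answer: 676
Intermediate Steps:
A(w) = 2 + w
T = 0 (T = -5 + (6 - 1)*1 = -5 + 5*1 = -5 + 5 = 0)
(c(-1, A(-4)) + T)² = (13*(2 - 4) + 0)² = (13*(-2) + 0)² = (-26 + 0)² = (-26)² = 676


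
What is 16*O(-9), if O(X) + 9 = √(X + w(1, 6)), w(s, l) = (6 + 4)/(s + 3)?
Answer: -144 + 8*I*√26 ≈ -144.0 + 40.792*I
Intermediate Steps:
w(s, l) = 10/(3 + s)
O(X) = -9 + √(5/2 + X) (O(X) = -9 + √(X + 10/(3 + 1)) = -9 + √(X + 10/4) = -9 + √(X + 10*(¼)) = -9 + √(X + 5/2) = -9 + √(5/2 + X))
16*O(-9) = 16*(-9 + √(10 + 4*(-9))/2) = 16*(-9 + √(10 - 36)/2) = 16*(-9 + √(-26)/2) = 16*(-9 + (I*√26)/2) = 16*(-9 + I*√26/2) = -144 + 8*I*√26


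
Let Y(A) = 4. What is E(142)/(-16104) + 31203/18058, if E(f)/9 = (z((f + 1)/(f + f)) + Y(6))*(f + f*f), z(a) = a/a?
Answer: -121199739/2203076 ≈ -55.014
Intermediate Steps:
z(a) = 1
E(f) = 45*f + 45*f² (E(f) = 9*((1 + 4)*(f + f*f)) = 9*(5*(f + f²)) = 9*(5*f + 5*f²) = 45*f + 45*f²)
E(142)/(-16104) + 31203/18058 = (45*142*(1 + 142))/(-16104) + 31203/18058 = (45*142*143)*(-1/16104) + 31203*(1/18058) = 913770*(-1/16104) + 31203/18058 = -13845/244 + 31203/18058 = -121199739/2203076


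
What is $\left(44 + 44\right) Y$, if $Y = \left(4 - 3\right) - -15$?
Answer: $1408$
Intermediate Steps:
$Y = 16$ ($Y = 1 + 15 = 16$)
$\left(44 + 44\right) Y = \left(44 + 44\right) 16 = 88 \cdot 16 = 1408$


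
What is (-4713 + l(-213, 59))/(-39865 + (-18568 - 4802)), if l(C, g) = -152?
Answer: 973/12647 ≈ 0.076935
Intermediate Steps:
(-4713 + l(-213, 59))/(-39865 + (-18568 - 4802)) = (-4713 - 152)/(-39865 + (-18568 - 4802)) = -4865/(-39865 - 23370) = -4865/(-63235) = -4865*(-1/63235) = 973/12647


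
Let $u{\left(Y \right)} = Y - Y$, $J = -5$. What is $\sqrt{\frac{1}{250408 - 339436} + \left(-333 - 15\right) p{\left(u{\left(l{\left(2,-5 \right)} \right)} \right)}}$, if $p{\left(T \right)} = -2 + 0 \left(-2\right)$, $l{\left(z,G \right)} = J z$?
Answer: $\frac{\sqrt{153235703351}}{14838} \approx 26.382$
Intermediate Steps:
$l{\left(z,G \right)} = - 5 z$
$u{\left(Y \right)} = 0$
$p{\left(T \right)} = -2$ ($p{\left(T \right)} = -2 + 0 = -2$)
$\sqrt{\frac{1}{250408 - 339436} + \left(-333 - 15\right) p{\left(u{\left(l{\left(2,-5 \right)} \right)} \right)}} = \sqrt{\frac{1}{250408 - 339436} + \left(-333 - 15\right) \left(-2\right)} = \sqrt{\frac{1}{-89028} - -696} = \sqrt{- \frac{1}{89028} + 696} = \sqrt{\frac{61963487}{89028}} = \frac{\sqrt{153235703351}}{14838}$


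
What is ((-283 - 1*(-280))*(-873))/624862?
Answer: 2619/624862 ≈ 0.0041913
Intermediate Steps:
((-283 - 1*(-280))*(-873))/624862 = ((-283 + 280)*(-873))*(1/624862) = -3*(-873)*(1/624862) = 2619*(1/624862) = 2619/624862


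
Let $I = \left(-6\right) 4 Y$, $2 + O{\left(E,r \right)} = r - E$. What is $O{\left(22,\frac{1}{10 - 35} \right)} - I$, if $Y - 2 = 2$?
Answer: $\frac{1799}{25} \approx 71.96$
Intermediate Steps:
$Y = 4$ ($Y = 2 + 2 = 4$)
$O{\left(E,r \right)} = -2 + r - E$ ($O{\left(E,r \right)} = -2 - \left(E - r\right) = -2 + r - E$)
$I = -96$ ($I = \left(-6\right) 4 \cdot 4 = \left(-24\right) 4 = -96$)
$O{\left(22,\frac{1}{10 - 35} \right)} - I = \left(-2 + \frac{1}{10 - 35} - 22\right) - -96 = \left(-2 + \frac{1}{10 - 35} - 22\right) + 96 = \left(-2 + \frac{1}{-25} - 22\right) + 96 = \left(-2 - \frac{1}{25} - 22\right) + 96 = - \frac{601}{25} + 96 = \frac{1799}{25}$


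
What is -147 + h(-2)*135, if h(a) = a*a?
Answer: 393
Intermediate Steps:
h(a) = a²
-147 + h(-2)*135 = -147 + (-2)²*135 = -147 + 4*135 = -147 + 540 = 393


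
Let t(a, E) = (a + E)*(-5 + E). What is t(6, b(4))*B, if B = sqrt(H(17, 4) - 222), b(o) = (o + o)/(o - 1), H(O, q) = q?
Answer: -182*I*sqrt(218)/9 ≈ -298.58*I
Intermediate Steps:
b(o) = 2*o/(-1 + o) (b(o) = (2*o)/(-1 + o) = 2*o/(-1 + o))
t(a, E) = (-5 + E)*(E + a) (t(a, E) = (E + a)*(-5 + E) = (-5 + E)*(E + a))
B = I*sqrt(218) (B = sqrt(4 - 222) = sqrt(-218) = I*sqrt(218) ≈ 14.765*I)
t(6, b(4))*B = ((2*4/(-1 + 4))**2 - 10*4/(-1 + 4) - 5*6 + (2*4/(-1 + 4))*6)*(I*sqrt(218)) = ((2*4/3)**2 - 10*4/3 - 30 + (2*4/3)*6)*(I*sqrt(218)) = ((2*4*(1/3))**2 - 10*4/3 - 30 + (2*4*(1/3))*6)*(I*sqrt(218)) = ((8/3)**2 - 5*8/3 - 30 + (8/3)*6)*(I*sqrt(218)) = (64/9 - 40/3 - 30 + 16)*(I*sqrt(218)) = -182*I*sqrt(218)/9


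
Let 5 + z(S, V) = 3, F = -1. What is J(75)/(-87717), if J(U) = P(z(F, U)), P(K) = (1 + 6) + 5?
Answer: -4/29239 ≈ -0.00013680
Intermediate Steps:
z(S, V) = -2 (z(S, V) = -5 + 3 = -2)
P(K) = 12 (P(K) = 7 + 5 = 12)
J(U) = 12
J(75)/(-87717) = 12/(-87717) = 12*(-1/87717) = -4/29239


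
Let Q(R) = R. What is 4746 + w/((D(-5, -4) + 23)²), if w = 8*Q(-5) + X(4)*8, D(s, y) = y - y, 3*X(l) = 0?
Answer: 2510594/529 ≈ 4745.9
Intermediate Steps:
X(l) = 0 (X(l) = (⅓)*0 = 0)
D(s, y) = 0
w = -40 (w = 8*(-5) + 0*8 = -40 + 0 = -40)
4746 + w/((D(-5, -4) + 23)²) = 4746 - 40/(0 + 23)² = 4746 - 40/(23²) = 4746 - 40/529 = 2510594/529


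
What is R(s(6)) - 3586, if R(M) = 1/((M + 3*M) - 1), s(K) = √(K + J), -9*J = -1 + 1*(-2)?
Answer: -1079383/301 + 4*√57/301 ≈ -3585.9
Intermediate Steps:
J = ⅓ (J = -(-1 + 1*(-2))/9 = -(-1 - 2)/9 = -⅑*(-3) = ⅓ ≈ 0.33333)
s(K) = √(⅓ + K) (s(K) = √(K + ⅓) = √(⅓ + K))
R(M) = 1/(-1 + 4*M) (R(M) = 1/(4*M - 1) = 1/(-1 + 4*M))
R(s(6)) - 3586 = 1/(-1 + 4*(√(3 + 9*6)/3)) - 3586 = 1/(-1 + 4*(√(3 + 54)/3)) - 3586 = 1/(-1 + 4*(√57/3)) - 3586 = 1/(-1 + 4*√57/3) - 3586 = -3586 + 1/(-1 + 4*√57/3)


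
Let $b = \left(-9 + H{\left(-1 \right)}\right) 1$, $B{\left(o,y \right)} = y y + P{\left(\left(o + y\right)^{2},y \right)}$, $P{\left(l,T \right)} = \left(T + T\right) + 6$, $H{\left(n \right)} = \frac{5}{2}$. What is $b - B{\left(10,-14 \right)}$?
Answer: $- \frac{361}{2} \approx -180.5$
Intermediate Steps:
$H{\left(n \right)} = \frac{5}{2}$ ($H{\left(n \right)} = 5 \cdot \frac{1}{2} = \frac{5}{2}$)
$P{\left(l,T \right)} = 6 + 2 T$ ($P{\left(l,T \right)} = 2 T + 6 = 6 + 2 T$)
$B{\left(o,y \right)} = 6 + y^{2} + 2 y$ ($B{\left(o,y \right)} = y y + \left(6 + 2 y\right) = y^{2} + \left(6 + 2 y\right) = 6 + y^{2} + 2 y$)
$b = - \frac{13}{2}$ ($b = \left(-9 + \frac{5}{2}\right) 1 = \left(- \frac{13}{2}\right) 1 = - \frac{13}{2} \approx -6.5$)
$b - B{\left(10,-14 \right)} = - \frac{13}{2} - \left(6 + \left(-14\right)^{2} + 2 \left(-14\right)\right) = - \frac{13}{2} - \left(6 + 196 - 28\right) = - \frac{13}{2} - 174 = - \frac{361}{2}$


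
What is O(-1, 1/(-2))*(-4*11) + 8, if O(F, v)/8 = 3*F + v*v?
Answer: 976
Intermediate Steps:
O(F, v) = 8*v**2 + 24*F (O(F, v) = 8*(3*F + v*v) = 8*(3*F + v**2) = 8*(v**2 + 3*F) = 8*v**2 + 24*F)
O(-1, 1/(-2))*(-4*11) + 8 = (8*(1/(-2))**2 + 24*(-1))*(-4*11) + 8 = (8*(1*(-1/2))**2 - 24)*(-44) + 8 = (8*(-1/2)**2 - 24)*(-44) + 8 = (8*(1/4) - 24)*(-44) + 8 = (2 - 24)*(-44) + 8 = -22*(-44) + 8 = 968 + 8 = 976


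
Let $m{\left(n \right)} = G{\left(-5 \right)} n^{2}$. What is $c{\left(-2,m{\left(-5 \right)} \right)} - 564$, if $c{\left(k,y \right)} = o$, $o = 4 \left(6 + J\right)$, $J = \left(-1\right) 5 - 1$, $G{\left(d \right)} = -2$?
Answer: $-564$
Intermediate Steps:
$m{\left(n \right)} = - 2 n^{2}$
$J = -6$ ($J = -5 - 1 = -6$)
$o = 0$ ($o = 4 \left(6 - 6\right) = 4 \cdot 0 = 0$)
$c{\left(k,y \right)} = 0$
$c{\left(-2,m{\left(-5 \right)} \right)} - 564 = 0 - 564 = -564$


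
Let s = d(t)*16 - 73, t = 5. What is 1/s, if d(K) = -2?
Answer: -1/105 ≈ -0.0095238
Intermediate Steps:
s = -105 (s = -2*16 - 73 = -32 - 73 = -105)
1/s = 1/(-105) = -1/105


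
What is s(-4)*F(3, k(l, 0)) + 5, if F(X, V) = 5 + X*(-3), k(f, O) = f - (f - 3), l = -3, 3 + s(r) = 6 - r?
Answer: -23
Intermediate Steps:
s(r) = 3 - r (s(r) = -3 + (6 - r) = 3 - r)
k(f, O) = 3 (k(f, O) = f - (-3 + f) = f + (3 - f) = 3)
F(X, V) = 5 - 3*X
s(-4)*F(3, k(l, 0)) + 5 = (3 - 1*(-4))*(5 - 3*3) + 5 = (3 + 4)*(5 - 9) + 5 = 7*(-4) + 5 = -28 + 5 = -23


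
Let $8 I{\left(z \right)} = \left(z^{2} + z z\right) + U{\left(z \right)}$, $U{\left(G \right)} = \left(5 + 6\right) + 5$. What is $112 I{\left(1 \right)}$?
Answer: $252$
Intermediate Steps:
$U{\left(G \right)} = 16$ ($U{\left(G \right)} = 11 + 5 = 16$)
$I{\left(z \right)} = 2 + \frac{z^{2}}{4}$ ($I{\left(z \right)} = \frac{\left(z^{2} + z z\right) + 16}{8} = \frac{\left(z^{2} + z^{2}\right) + 16}{8} = \frac{2 z^{2} + 16}{8} = \frac{16 + 2 z^{2}}{8} = 2 + \frac{z^{2}}{4}$)
$112 I{\left(1 \right)} = 112 \left(2 + \frac{1^{2}}{4}\right) = 112 \left(2 + \frac{1}{4} \cdot 1\right) = 112 \left(2 + \frac{1}{4}\right) = 112 \cdot \frac{9}{4} = 252$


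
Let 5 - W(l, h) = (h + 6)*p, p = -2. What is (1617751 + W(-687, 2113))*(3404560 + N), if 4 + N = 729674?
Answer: 6705696254620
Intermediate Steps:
N = 729670 (N = -4 + 729674 = 729670)
W(l, h) = 17 + 2*h (W(l, h) = 5 - (h + 6)*(-2) = 5 - (6 + h)*(-2) = 5 - (-12 - 2*h) = 5 + (12 + 2*h) = 17 + 2*h)
(1617751 + W(-687, 2113))*(3404560 + N) = (1617751 + (17 + 2*2113))*(3404560 + 729670) = (1617751 + (17 + 4226))*4134230 = (1617751 + 4243)*4134230 = 1621994*4134230 = 6705696254620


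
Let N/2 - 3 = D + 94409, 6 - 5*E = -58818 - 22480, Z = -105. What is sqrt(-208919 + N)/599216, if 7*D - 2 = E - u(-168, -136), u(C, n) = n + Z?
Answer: I*sqrt(18840045)/20972560 ≈ 0.00020696*I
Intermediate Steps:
u(C, n) = -105 + n (u(C, n) = n - 105 = -105 + n)
E = 81304/5 (E = 6/5 - (-58818 - 22480)/5 = 6/5 - 1/5*(-81298) = 6/5 + 81298/5 = 81304/5 ≈ 16261.)
D = 82519/35 (D = 2/7 + (81304/5 - (-105 - 136))/7 = 2/7 + (81304/5 - 1*(-241))/7 = 2/7 + (81304/5 + 241)/7 = 2/7 + (1/7)*(82509/5) = 2/7 + 11787/5 = 82519/35 ≈ 2357.7)
N = 6773878/35 (N = 6 + 2*(82519/35 + 94409) = 6 + 2*(3386834/35) = 6 + 6773668/35 = 6773878/35 ≈ 1.9354e+5)
sqrt(-208919 + N)/599216 = sqrt(-208919 + 6773878/35)/599216 = sqrt(-538287/35)*(1/599216) = (I*sqrt(18840045)/35)*(1/599216) = I*sqrt(18840045)/20972560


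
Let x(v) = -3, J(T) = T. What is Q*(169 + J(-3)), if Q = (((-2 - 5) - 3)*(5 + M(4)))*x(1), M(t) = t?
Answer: 44820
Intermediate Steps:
Q = 270 (Q = (((-2 - 5) - 3)*(5 + 4))*(-3) = ((-7 - 3)*9)*(-3) = -10*9*(-3) = -90*(-3) = 270)
Q*(169 + J(-3)) = 270*(169 - 3) = 270*166 = 44820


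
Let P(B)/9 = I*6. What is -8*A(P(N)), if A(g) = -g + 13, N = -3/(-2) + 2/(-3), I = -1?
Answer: -536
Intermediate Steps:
N = ⅚ (N = -3*(-½) + 2*(-⅓) = 3/2 - ⅔ = ⅚ ≈ 0.83333)
P(B) = -54 (P(B) = 9*(-1*6) = 9*(-6) = -54)
A(g) = 13 - g
-8*A(P(N)) = -8*(13 - 1*(-54)) = -8*(13 + 54) = -8*67 = -536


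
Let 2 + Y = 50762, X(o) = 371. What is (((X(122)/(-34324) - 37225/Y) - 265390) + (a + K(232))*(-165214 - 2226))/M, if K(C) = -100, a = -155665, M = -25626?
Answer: -2272030654473290377/2232391359312 ≈ -1.0178e+6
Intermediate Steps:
Y = 50760 (Y = -2 + 50762 = 50760)
(((X(122)/(-34324) - 37225/Y) - 265390) + (a + K(232))*(-165214 - 2226))/M = (((371/(-34324) - 37225/50760) - 265390) + (-155665 - 100)*(-165214 - 2226))/(-25626) = (((371*(-1/34324) - 37225*1/50760) - 265390) - 155765*(-167440))*(-1/25626) = (((-371/34324 - 7445/10152) - 265390) + 26081291600)*(-1/25626) = ((-64827143/87114312 - 265390) + 26081291600)*(-1/25626) = (-23119332088823/87114312 + 26081291600)*(-1/25626) = (2272030654473290377/87114312)*(-1/25626) = -2272030654473290377/2232391359312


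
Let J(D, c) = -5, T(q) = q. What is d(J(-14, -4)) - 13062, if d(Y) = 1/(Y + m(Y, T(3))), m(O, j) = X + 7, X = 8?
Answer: -130619/10 ≈ -13062.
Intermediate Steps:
m(O, j) = 15 (m(O, j) = 8 + 7 = 15)
d(Y) = 1/(15 + Y) (d(Y) = 1/(Y + 15) = 1/(15 + Y))
d(J(-14, -4)) - 13062 = 1/(15 - 5) - 13062 = 1/10 - 13062 = ⅒ - 13062 = -130619/10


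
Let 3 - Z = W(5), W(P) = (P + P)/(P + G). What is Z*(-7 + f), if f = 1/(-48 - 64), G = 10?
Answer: -785/48 ≈ -16.354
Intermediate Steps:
W(P) = 2*P/(10 + P) (W(P) = (P + P)/(P + 10) = (2*P)/(10 + P) = 2*P/(10 + P))
Z = 7/3 (Z = 3 - 2*5/(10 + 5) = 3 - 2*5/15 = 3 - 1*⅔ = 3 - ⅔ = 7/3 ≈ 2.3333)
f = -1/112 (f = 1/(-112) = -1/112 ≈ -0.0089286)
Z*(-7 + f) = 7*(-7 - 1/112)/3 = (7/3)*(-785/112) = -785/48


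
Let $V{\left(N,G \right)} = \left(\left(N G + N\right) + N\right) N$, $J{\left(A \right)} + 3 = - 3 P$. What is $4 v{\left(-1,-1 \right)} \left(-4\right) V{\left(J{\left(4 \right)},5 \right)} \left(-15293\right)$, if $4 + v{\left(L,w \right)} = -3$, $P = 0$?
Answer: $-107907408$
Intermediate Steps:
$v{\left(L,w \right)} = -7$ ($v{\left(L,w \right)} = -4 - 3 = -7$)
$J{\left(A \right)} = -3$ ($J{\left(A \right)} = -3 - 0 = -3 + 0 = -3$)
$V{\left(N,G \right)} = N \left(2 N + G N\right)$ ($V{\left(N,G \right)} = \left(\left(G N + N\right) + N\right) N = \left(\left(N + G N\right) + N\right) N = \left(2 N + G N\right) N = N \left(2 N + G N\right)$)
$4 v{\left(-1,-1 \right)} \left(-4\right) V{\left(J{\left(4 \right)},5 \right)} \left(-15293\right) = 4 \left(\left(-7\right) \left(-4\right)\right) \left(-3\right)^{2} \left(2 + 5\right) \left(-15293\right) = 4 \cdot 28 \cdot 9 \cdot 7 \left(-15293\right) = 112 \cdot 63 \left(-15293\right) = 7056 \left(-15293\right) = -107907408$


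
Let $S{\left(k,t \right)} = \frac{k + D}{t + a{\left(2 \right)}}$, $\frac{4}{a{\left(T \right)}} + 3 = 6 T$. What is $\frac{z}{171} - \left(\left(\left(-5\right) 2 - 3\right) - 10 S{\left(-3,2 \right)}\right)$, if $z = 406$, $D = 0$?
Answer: $\frac{5834}{1881} \approx 3.1015$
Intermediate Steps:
$a{\left(T \right)} = \frac{4}{-3 + 6 T}$
$S{\left(k,t \right)} = \frac{k}{\frac{4}{9} + t}$ ($S{\left(k,t \right)} = \frac{k + 0}{t + \frac{4}{3 \left(-1 + 2 \cdot 2\right)}} = \frac{k}{t + \frac{4}{3 \left(-1 + 4\right)}} = \frac{k}{t + \frac{4}{3 \cdot 3}} = \frac{k}{t + \frac{4}{3} \cdot \frac{1}{3}} = \frac{k}{t + \frac{4}{9}} = \frac{k}{\frac{4}{9} + t}$)
$\frac{z}{171} - \left(\left(\left(-5\right) 2 - 3\right) - 10 S{\left(-3,2 \right)}\right) = \frac{406}{171} - \left(\left(\left(-5\right) 2 - 3\right) - 10 \cdot 9 \left(-3\right) \frac{1}{4 + 9 \cdot 2}\right) = 406 \cdot \frac{1}{171} - \left(\left(-10 - 3\right) - 10 \cdot 9 \left(-3\right) \frac{1}{4 + 18}\right) = \frac{406}{171} - \left(-13 - 10 \cdot 9 \left(-3\right) \frac{1}{22}\right) = \frac{406}{171} - \left(-13 - - \frac{135}{11}\right) = \frac{406}{171} - \left(-13 + \frac{135}{11}\right) = \frac{406}{171} - - \frac{8}{11} = \frac{406}{171} + \frac{8}{11} = \frac{5834}{1881}$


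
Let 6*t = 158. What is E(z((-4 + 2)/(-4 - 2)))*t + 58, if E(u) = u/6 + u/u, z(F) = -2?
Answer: 680/9 ≈ 75.556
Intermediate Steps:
E(u) = 1 + u/6 (E(u) = u*(⅙) + 1 = u/6 + 1 = 1 + u/6)
t = 79/3 (t = (⅙)*158 = 79/3 ≈ 26.333)
E(z((-4 + 2)/(-4 - 2)))*t + 58 = (1 + (⅙)*(-2))*(79/3) + 58 = (1 - ⅓)*(79/3) + 58 = (⅔)*(79/3) + 58 = 158/9 + 58 = 680/9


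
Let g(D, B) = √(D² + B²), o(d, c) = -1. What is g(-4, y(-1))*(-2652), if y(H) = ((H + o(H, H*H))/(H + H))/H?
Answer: -2652*√17 ≈ -10934.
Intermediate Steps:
y(H) = (-1 + H)/(2*H²) (y(H) = ((H - 1)/(H + H))/H = ((-1 + H)/((2*H)))/H = ((-1 + H)*(1/(2*H)))/H = ((-1 + H)/(2*H))/H = (-1 + H)/(2*H²))
g(D, B) = √(B² + D²)
g(-4, y(-1))*(-2652) = √(((½)*(-1 - 1)/(-1)²)² + (-4)²)*(-2652) = √(((½)*1*(-2))² + 16)*(-2652) = √((-1)² + 16)*(-2652) = √(1 + 16)*(-2652) = √17*(-2652) = -2652*√17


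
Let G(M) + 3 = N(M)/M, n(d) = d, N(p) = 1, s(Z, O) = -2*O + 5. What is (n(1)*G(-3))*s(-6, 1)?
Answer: -10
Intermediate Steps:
s(Z, O) = 5 - 2*O
G(M) = -3 + 1/M
(n(1)*G(-3))*s(-6, 1) = (1*(-3 + 1/(-3)))*(5 - 2*1) = (1*(-3 - 1/3))*(5 - 2) = (1*(-10/3))*3 = -10/3*3 = -10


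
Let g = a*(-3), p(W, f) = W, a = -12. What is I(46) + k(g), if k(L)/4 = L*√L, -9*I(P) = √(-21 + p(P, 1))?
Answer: 7771/9 ≈ 863.44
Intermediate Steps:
g = 36 (g = -12*(-3) = 36)
I(P) = -√(-21 + P)/9
k(L) = 4*L^(3/2) (k(L) = 4*(L*√L) = 4*L^(3/2))
I(46) + k(g) = -√(-21 + 46)/9 + 4*36^(3/2) = -√25/9 + 4*216 = -⅑*5 + 864 = -5/9 + 864 = 7771/9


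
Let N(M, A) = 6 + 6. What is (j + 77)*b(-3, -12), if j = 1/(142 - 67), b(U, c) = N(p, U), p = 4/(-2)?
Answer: 23104/25 ≈ 924.16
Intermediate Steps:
p = -2 (p = 4*(-1/2) = -2)
N(M, A) = 12
b(U, c) = 12
j = 1/75 ≈ 0.013333
(j + 77)*b(-3, -12) = (1/75 + 77)*12 = (5776/75)*12 = 23104/25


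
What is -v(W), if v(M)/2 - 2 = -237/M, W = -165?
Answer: -378/55 ≈ -6.8727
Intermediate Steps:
v(M) = 4 - 474/M (v(M) = 4 + 2*(-237/M) = 4 - 474/M)
-v(W) = -(4 - 474/(-165)) = -(4 - 474*(-1/165)) = -(4 + 158/55) = -1*378/55 = -378/55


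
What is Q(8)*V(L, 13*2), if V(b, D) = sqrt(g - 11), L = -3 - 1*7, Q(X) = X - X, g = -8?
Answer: 0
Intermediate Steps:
Q(X) = 0
L = -10 (L = -3 - 7 = -10)
V(b, D) = I*sqrt(19) (V(b, D) = sqrt(-8 - 11) = sqrt(-19) = I*sqrt(19))
Q(8)*V(L, 13*2) = 0*(I*sqrt(19)) = 0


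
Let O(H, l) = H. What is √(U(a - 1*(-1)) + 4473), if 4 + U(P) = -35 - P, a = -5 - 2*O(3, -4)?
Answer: 2*√1111 ≈ 66.663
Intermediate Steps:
a = -11 (a = -5 - 2*3 = -5 - 6 = -11)
U(P) = -39 - P (U(P) = -4 + (-35 - P) = -39 - P)
√(U(a - 1*(-1)) + 4473) = √((-39 - (-11 - 1*(-1))) + 4473) = √((-39 - (-11 + 1)) + 4473) = √((-39 - 1*(-10)) + 4473) = √((-39 + 10) + 4473) = √(-29 + 4473) = √4444 = 2*√1111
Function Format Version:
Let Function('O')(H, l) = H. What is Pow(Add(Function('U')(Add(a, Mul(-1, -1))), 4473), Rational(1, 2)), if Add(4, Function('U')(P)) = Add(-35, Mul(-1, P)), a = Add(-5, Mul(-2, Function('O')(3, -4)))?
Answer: Mul(2, Pow(1111, Rational(1, 2))) ≈ 66.663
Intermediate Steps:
a = -11 (a = Add(-5, Mul(-2, 3)) = Add(-5, -6) = -11)
Function('U')(P) = Add(-39, Mul(-1, P)) (Function('U')(P) = Add(-4, Add(-35, Mul(-1, P))) = Add(-39, Mul(-1, P)))
Pow(Add(Function('U')(Add(a, Mul(-1, -1))), 4473), Rational(1, 2)) = Pow(Add(Add(-39, Mul(-1, Add(-11, Mul(-1, -1)))), 4473), Rational(1, 2)) = Pow(Add(Add(-39, Mul(-1, Add(-11, 1))), 4473), Rational(1, 2)) = Pow(Add(Add(-39, Mul(-1, -10)), 4473), Rational(1, 2)) = Pow(Add(Add(-39, 10), 4473), Rational(1, 2)) = Pow(Add(-29, 4473), Rational(1, 2)) = Pow(4444, Rational(1, 2)) = Mul(2, Pow(1111, Rational(1, 2)))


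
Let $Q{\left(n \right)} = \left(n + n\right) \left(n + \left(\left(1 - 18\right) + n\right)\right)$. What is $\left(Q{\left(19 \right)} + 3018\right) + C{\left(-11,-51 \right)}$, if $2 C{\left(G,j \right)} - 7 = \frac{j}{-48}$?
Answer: $\frac{122241}{32} \approx 3820.0$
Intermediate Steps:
$Q{\left(n \right)} = 2 n \left(-17 + 2 n\right)$ ($Q{\left(n \right)} = 2 n \left(n + \left(-17 + n\right)\right) = 2 n \left(-17 + 2 n\right)$)
$C{\left(G,j \right)} = \frac{7}{2} - \frac{j}{96}$ ($C{\left(G,j \right)} = \frac{7}{2} + \frac{j \frac{1}{-48}}{2} = \frac{7}{2} + \frac{j \left(- \frac{1}{48}\right)}{2} = \frac{7}{2} + \frac{\left(- \frac{1}{48}\right) j}{2} = \frac{7}{2} - \frac{j}{96}$)
$\left(Q{\left(19 \right)} + 3018\right) + C{\left(-11,-51 \right)} = \left(2 \cdot 19 \left(-17 + 2 \cdot 19\right) + 3018\right) + \left(\frac{7}{2} - - \frac{17}{32}\right) = \left(2 \cdot 19 \left(-17 + 38\right) + 3018\right) + \left(\frac{7}{2} + \frac{17}{32}\right) = \left(2 \cdot 19 \cdot 21 + 3018\right) + \frac{129}{32} = \left(798 + 3018\right) + \frac{129}{32} = 3816 + \frac{129}{32} = \frac{122241}{32}$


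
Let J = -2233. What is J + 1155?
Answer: -1078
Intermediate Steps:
J + 1155 = -2233 + 1155 = -1078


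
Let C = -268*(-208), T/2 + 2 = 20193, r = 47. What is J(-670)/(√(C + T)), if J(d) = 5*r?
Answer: 235*√96126/96126 ≈ 0.75796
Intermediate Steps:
T = 40382 (T = -4 + 2*20193 = -4 + 40386 = 40382)
J(d) = 235 (J(d) = 5*47 = 235)
C = 55744
J(-670)/(√(C + T)) = 235/(√(55744 + 40382)) = 235/(√96126) = 235*(√96126/96126) = 235*√96126/96126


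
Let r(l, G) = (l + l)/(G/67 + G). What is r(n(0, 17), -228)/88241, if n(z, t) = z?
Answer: 0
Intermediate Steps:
r(l, G) = 67*l/(34*G) (r(l, G) = (2*l)/(G*(1/67) + G) = (2*l)/(G/67 + G) = (2*l)/((68*G/67)) = (2*l)*(67/(68*G)) = 67*l/(34*G))
r(n(0, 17), -228)/88241 = ((67/34)*0/(-228))/88241 = ((67/34)*0*(-1/228))*(1/88241) = 0*(1/88241) = 0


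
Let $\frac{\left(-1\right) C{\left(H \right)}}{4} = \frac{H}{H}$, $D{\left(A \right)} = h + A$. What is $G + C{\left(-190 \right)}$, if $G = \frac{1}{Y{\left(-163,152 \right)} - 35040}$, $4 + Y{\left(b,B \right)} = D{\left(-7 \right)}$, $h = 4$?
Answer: $- \frac{140189}{35047} \approx -4.0$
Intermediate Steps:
$D{\left(A \right)} = 4 + A$
$Y{\left(b,B \right)} = -7$ ($Y{\left(b,B \right)} = -4 + \left(4 - 7\right) = -4 - 3 = -7$)
$C{\left(H \right)} = -4$ ($C{\left(H \right)} = - 4 \frac{H}{H} = \left(-4\right) 1 = -4$)
$G = - \frac{1}{35047}$ ($G = \frac{1}{-7 - 35040} = \frac{1}{-35047} = - \frac{1}{35047} \approx -2.8533 \cdot 10^{-5}$)
$G + C{\left(-190 \right)} = - \frac{1}{35047} - 4 = - \frac{140189}{35047}$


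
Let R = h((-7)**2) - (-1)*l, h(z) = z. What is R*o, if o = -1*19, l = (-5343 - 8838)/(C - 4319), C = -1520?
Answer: -5705548/5839 ≈ -977.14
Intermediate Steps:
l = 14181/5839 (l = (-5343 - 8838)/(-1520 - 4319) = -14181/(-5839) = -14181*(-1/5839) = 14181/5839 ≈ 2.4287)
o = -19
R = 300292/5839 (R = (-7)**2 - (-1)*14181/5839 = 49 - 1*(-14181/5839) = 49 + 14181/5839 = 300292/5839 ≈ 51.429)
R*o = (300292/5839)*(-19) = -5705548/5839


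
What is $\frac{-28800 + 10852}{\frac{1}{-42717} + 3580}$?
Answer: $- \frac{766684716}{152926859} \approx -5.0134$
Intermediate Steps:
$\frac{-28800 + 10852}{\frac{1}{-42717} + 3580} = - \frac{17948}{- \frac{1}{42717} + 3580} = - \frac{17948}{\frac{152926859}{42717}} = \left(-17948\right) \frac{42717}{152926859} = - \frac{766684716}{152926859}$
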